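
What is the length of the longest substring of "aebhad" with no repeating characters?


Input: "aebhad"
Sliding window (track last position of each char):
  Position 0 ('a'): window [0,0] length 1 -- new best
  Position 1 ('e'): window [0,1] length 2 -- new best
  Position 2 ('b'): window [0,2] length 3 -- new best
  Position 3 ('h'): window [0,3] length 4 -- new best
  Position 4 ('a'): repeat (last at 0), move window start to 1
  Position 4 ('a'): window [1,4] length 4
  Position 5 ('d'): window [1,5] length 5 -- new best
Longest substring with no repeats: "ebhad" with length 5

5


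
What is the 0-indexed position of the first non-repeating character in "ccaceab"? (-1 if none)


Input: ccaceab
Character frequencies:
  'a': 2
  'b': 1
  'c': 3
  'e': 1
Scanning left to right for freq == 1:
  Position 0 ('c'): freq=3, skip
  Position 1 ('c'): freq=3, skip
  Position 2 ('a'): freq=2, skip
  Position 3 ('c'): freq=3, skip
  Position 4 ('e'): unique! => answer = 4

4


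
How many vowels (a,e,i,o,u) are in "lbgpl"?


Input: lbgpl
Checking each character:
  'l' at position 0: consonant
  'b' at position 1: consonant
  'g' at position 2: consonant
  'p' at position 3: consonant
  'l' at position 4: consonant
Total vowels: 0

0


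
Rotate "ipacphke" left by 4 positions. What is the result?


Input: "ipacphke", rotate left by 4
First 4 characters: "ipac"
Remaining characters: "phke"
Concatenate remaining + first: "phke" + "ipac" = "phkeipac"

phkeipac


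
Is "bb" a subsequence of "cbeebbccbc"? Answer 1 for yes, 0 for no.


Check if "bb" is a subsequence of "cbeebbccbc"
Greedy scan:
  Position 0 ('c'): no match needed
  Position 1 ('b'): matches sub[0] = 'b'
  Position 2 ('e'): no match needed
  Position 3 ('e'): no match needed
  Position 4 ('b'): matches sub[1] = 'b'
  Position 5 ('b'): no match needed
  Position 6 ('c'): no match needed
  Position 7 ('c'): no match needed
  Position 8 ('b'): no match needed
  Position 9 ('c'): no match needed
All 2 characters matched => is a subsequence

1


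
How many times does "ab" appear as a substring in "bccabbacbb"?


Searching for "ab" in "bccabbacbb"
Scanning each position:
  Position 0: "bc" => no
  Position 1: "cc" => no
  Position 2: "ca" => no
  Position 3: "ab" => MATCH
  Position 4: "bb" => no
  Position 5: "ba" => no
  Position 6: "ac" => no
  Position 7: "cb" => no
  Position 8: "bb" => no
Total occurrences: 1

1


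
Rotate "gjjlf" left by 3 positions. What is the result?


Input: "gjjlf", rotate left by 3
First 3 characters: "gjj"
Remaining characters: "lf"
Concatenate remaining + first: "lf" + "gjj" = "lfgjj"

lfgjj


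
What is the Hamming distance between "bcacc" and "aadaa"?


Comparing "bcacc" and "aadaa" position by position:
  Position 0: 'b' vs 'a' => differ
  Position 1: 'c' vs 'a' => differ
  Position 2: 'a' vs 'd' => differ
  Position 3: 'c' vs 'a' => differ
  Position 4: 'c' vs 'a' => differ
Total differences (Hamming distance): 5

5


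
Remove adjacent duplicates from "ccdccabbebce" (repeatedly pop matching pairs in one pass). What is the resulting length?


Input: ccdccabbebce
Stack-based adjacent duplicate removal:
  Read 'c': push. Stack: c
  Read 'c': matches stack top 'c' => pop. Stack: (empty)
  Read 'd': push. Stack: d
  Read 'c': push. Stack: dc
  Read 'c': matches stack top 'c' => pop. Stack: d
  Read 'a': push. Stack: da
  Read 'b': push. Stack: dab
  Read 'b': matches stack top 'b' => pop. Stack: da
  Read 'e': push. Stack: dae
  Read 'b': push. Stack: daeb
  Read 'c': push. Stack: daebc
  Read 'e': push. Stack: daebce
Final stack: "daebce" (length 6)

6


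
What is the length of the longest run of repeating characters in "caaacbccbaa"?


Input: "caaacbccbaa"
Scanning for longest run:
  Position 1 ('a'): new char, reset run to 1
  Position 2 ('a'): continues run of 'a', length=2
  Position 3 ('a'): continues run of 'a', length=3
  Position 4 ('c'): new char, reset run to 1
  Position 5 ('b'): new char, reset run to 1
  Position 6 ('c'): new char, reset run to 1
  Position 7 ('c'): continues run of 'c', length=2
  Position 8 ('b'): new char, reset run to 1
  Position 9 ('a'): new char, reset run to 1
  Position 10 ('a'): continues run of 'a', length=2
Longest run: 'a' with length 3

3


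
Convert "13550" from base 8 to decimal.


Input: "13550" in base 8
Positional expansion:
  Digit '1' (value 1) x 8^4 = 4096
  Digit '3' (value 3) x 8^3 = 1536
  Digit '5' (value 5) x 8^2 = 320
  Digit '5' (value 5) x 8^1 = 40
  Digit '0' (value 0) x 8^0 = 0
Sum = 5992

5992


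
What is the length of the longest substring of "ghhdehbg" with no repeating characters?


Input: "ghhdehbg"
Sliding window (track last position of each char):
  Position 0 ('g'): window [0,0] length 1 -- new best
  Position 1 ('h'): window [0,1] length 2 -- new best
  Position 2 ('h'): repeat (last at 1), move window start to 2
  Position 2 ('h'): window [2,2] length 1
  Position 3 ('d'): window [2,3] length 2
  Position 4 ('e'): window [2,4] length 3 -- new best
  Position 5 ('h'): repeat (last at 2), move window start to 3
  Position 5 ('h'): window [3,5] length 3
  Position 6 ('b'): window [3,6] length 4 -- new best
  Position 7 ('g'): window [3,7] length 5 -- new best
Longest substring with no repeats: "dehbg" with length 5

5


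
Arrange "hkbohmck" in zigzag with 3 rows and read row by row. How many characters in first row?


Zigzag "hkbohmck" into 3 rows:
Placing characters:
  'h' => row 0
  'k' => row 1
  'b' => row 2
  'o' => row 1
  'h' => row 0
  'm' => row 1
  'c' => row 2
  'k' => row 1
Rows:
  Row 0: "hh"
  Row 1: "komk"
  Row 2: "bc"
First row length: 2

2


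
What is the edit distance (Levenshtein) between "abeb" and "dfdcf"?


Computing edit distance: "abeb" -> "dfdcf"
DP table:
           d    f    d    c    f
      0    1    2    3    4    5
  a   1    1    2    3    4    5
  b   2    2    2    3    4    5
  e   3    3    3    3    4    5
  b   4    4    4    4    4    5
Edit distance = dp[4][5] = 5

5


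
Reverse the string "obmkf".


Input: obmkf
Reading characters right to left:
  Position 4: 'f'
  Position 3: 'k'
  Position 2: 'm'
  Position 1: 'b'
  Position 0: 'o'
Reversed: fkmbo

fkmbo


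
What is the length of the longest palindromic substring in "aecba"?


Input: "aecba"
Checking substrings for palindromes:
  No multi-char palindromic substrings found
Longest palindromic substring: "a" with length 1

1


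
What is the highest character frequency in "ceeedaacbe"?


Input: ceeedaacbe
Character counts:
  'a': 2
  'b': 1
  'c': 2
  'd': 1
  'e': 4
Maximum frequency: 4

4


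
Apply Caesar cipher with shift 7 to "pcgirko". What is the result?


Caesar cipher: shift "pcgirko" by 7
  'p' (pos 15) + 7 = pos 22 = 'w'
  'c' (pos 2) + 7 = pos 9 = 'j'
  'g' (pos 6) + 7 = pos 13 = 'n'
  'i' (pos 8) + 7 = pos 15 = 'p'
  'r' (pos 17) + 7 = pos 24 = 'y'
  'k' (pos 10) + 7 = pos 17 = 'r'
  'o' (pos 14) + 7 = pos 21 = 'v'
Result: wjnpyrv

wjnpyrv


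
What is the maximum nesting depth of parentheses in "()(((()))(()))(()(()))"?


Input: "()(((()))(()))(()(()))"
Tracking depth:
  Position 0 '(': depth becomes 1
  Position 1 ')': depth becomes 0
  Position 2 '(': depth becomes 1
  Position 3 '(': depth becomes 2
  Position 4 '(': depth becomes 3
  Position 5 '(': depth becomes 4
  Position 6 ')': depth becomes 3
  Position 7 ')': depth becomes 2
  Position 8 ')': depth becomes 1
  Position 9 '(': depth becomes 2
  Position 10 '(': depth becomes 3
  Position 11 ')': depth becomes 2
  Position 12 ')': depth becomes 1
  Position 13 ')': depth becomes 0
  Position 14 '(': depth becomes 1
  Position 15 '(': depth becomes 2
  Position 16 ')': depth becomes 1
  Position 17 '(': depth becomes 2
  Position 18 '(': depth becomes 3
  Position 19 ')': depth becomes 2
  Position 20 ')': depth becomes 1
  Position 21 ')': depth becomes 0
Maximum depth reached: 4

4


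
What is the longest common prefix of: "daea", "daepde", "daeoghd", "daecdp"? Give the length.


Words: daea, daepde, daeoghd, daecdp
  Position 0: all 'd' => match
  Position 1: all 'a' => match
  Position 2: all 'e' => match
  Position 3: ('a', 'p', 'o', 'c') => mismatch, stop
LCP = "dae" (length 3)

3


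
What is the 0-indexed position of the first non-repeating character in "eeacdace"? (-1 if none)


Input: eeacdace
Character frequencies:
  'a': 2
  'c': 2
  'd': 1
  'e': 3
Scanning left to right for freq == 1:
  Position 0 ('e'): freq=3, skip
  Position 1 ('e'): freq=3, skip
  Position 2 ('a'): freq=2, skip
  Position 3 ('c'): freq=2, skip
  Position 4 ('d'): unique! => answer = 4

4


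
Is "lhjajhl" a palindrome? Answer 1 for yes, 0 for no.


Input: lhjajhl
Reversed: lhjajhl
  Compare pos 0 ('l') with pos 6 ('l'): match
  Compare pos 1 ('h') with pos 5 ('h'): match
  Compare pos 2 ('j') with pos 4 ('j'): match
Result: palindrome

1


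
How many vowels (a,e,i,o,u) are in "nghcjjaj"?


Input: nghcjjaj
Checking each character:
  'n' at position 0: consonant
  'g' at position 1: consonant
  'h' at position 2: consonant
  'c' at position 3: consonant
  'j' at position 4: consonant
  'j' at position 5: consonant
  'a' at position 6: vowel (running total: 1)
  'j' at position 7: consonant
Total vowels: 1

1


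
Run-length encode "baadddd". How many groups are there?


Input: baadddd
Scanning for consecutive runs:
  Group 1: 'b' x 1 (positions 0-0)
  Group 2: 'a' x 2 (positions 1-2)
  Group 3: 'd' x 4 (positions 3-6)
Total groups: 3

3


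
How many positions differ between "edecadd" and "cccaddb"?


Comparing "edecadd" and "cccaddb" position by position:
  Position 0: 'e' vs 'c' => DIFFER
  Position 1: 'd' vs 'c' => DIFFER
  Position 2: 'e' vs 'c' => DIFFER
  Position 3: 'c' vs 'a' => DIFFER
  Position 4: 'a' vs 'd' => DIFFER
  Position 5: 'd' vs 'd' => same
  Position 6: 'd' vs 'b' => DIFFER
Positions that differ: 6

6


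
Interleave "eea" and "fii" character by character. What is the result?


Interleaving "eea" and "fii":
  Position 0: 'e' from first, 'f' from second => "ef"
  Position 1: 'e' from first, 'i' from second => "ei"
  Position 2: 'a' from first, 'i' from second => "ai"
Result: efeiai

efeiai


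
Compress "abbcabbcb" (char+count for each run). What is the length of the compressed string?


Input: abbcabbcb
Runs:
  'a' x 1 => "a1"
  'b' x 2 => "b2"
  'c' x 1 => "c1"
  'a' x 1 => "a1"
  'b' x 2 => "b2"
  'c' x 1 => "c1"
  'b' x 1 => "b1"
Compressed: "a1b2c1a1b2c1b1"
Compressed length: 14

14


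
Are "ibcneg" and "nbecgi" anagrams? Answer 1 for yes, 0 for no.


Strings: "ibcneg", "nbecgi"
Sorted first:  bcegin
Sorted second: bcegin
Sorted forms match => anagrams

1


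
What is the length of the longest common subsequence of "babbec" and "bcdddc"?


LCS of "babbec" and "bcdddc"
DP table:
           b    c    d    d    d    c
      0    0    0    0    0    0    0
  b   0    1    1    1    1    1    1
  a   0    1    1    1    1    1    1
  b   0    1    1    1    1    1    1
  b   0    1    1    1    1    1    1
  e   0    1    1    1    1    1    1
  c   0    1    2    2    2    2    2
LCS length = dp[6][6] = 2

2


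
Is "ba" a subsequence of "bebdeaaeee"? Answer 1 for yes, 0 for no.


Check if "ba" is a subsequence of "bebdeaaeee"
Greedy scan:
  Position 0 ('b'): matches sub[0] = 'b'
  Position 1 ('e'): no match needed
  Position 2 ('b'): no match needed
  Position 3 ('d'): no match needed
  Position 4 ('e'): no match needed
  Position 5 ('a'): matches sub[1] = 'a'
  Position 6 ('a'): no match needed
  Position 7 ('e'): no match needed
  Position 8 ('e'): no match needed
  Position 9 ('e'): no match needed
All 2 characters matched => is a subsequence

1


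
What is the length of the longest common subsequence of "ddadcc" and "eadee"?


LCS of "ddadcc" and "eadee"
DP table:
           e    a    d    e    e
      0    0    0    0    0    0
  d   0    0    0    1    1    1
  d   0    0    0    1    1    1
  a   0    0    1    1    1    1
  d   0    0    1    2    2    2
  c   0    0    1    2    2    2
  c   0    0    1    2    2    2
LCS length = dp[6][5] = 2

2


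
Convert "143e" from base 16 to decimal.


Input: "143e" in base 16
Positional expansion:
  Digit '1' (value 1) x 16^3 = 4096
  Digit '4' (value 4) x 16^2 = 1024
  Digit '3' (value 3) x 16^1 = 48
  Digit 'e' (value 14) x 16^0 = 14
Sum = 5182

5182


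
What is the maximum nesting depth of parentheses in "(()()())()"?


Input: "(()()())()"
Tracking depth:
  Position 0 '(': depth becomes 1
  Position 1 '(': depth becomes 2
  Position 2 ')': depth becomes 1
  Position 3 '(': depth becomes 2
  Position 4 ')': depth becomes 1
  Position 5 '(': depth becomes 2
  Position 6 ')': depth becomes 1
  Position 7 ')': depth becomes 0
  Position 8 '(': depth becomes 1
  Position 9 ')': depth becomes 0
Maximum depth reached: 2

2


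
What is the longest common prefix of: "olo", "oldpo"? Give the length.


Words: olo, oldpo
  Position 0: all 'o' => match
  Position 1: all 'l' => match
  Position 2: ('o', 'd') => mismatch, stop
LCP = "ol" (length 2)

2


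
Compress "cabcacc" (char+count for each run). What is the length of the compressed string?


Input: cabcacc
Runs:
  'c' x 1 => "c1"
  'a' x 1 => "a1"
  'b' x 1 => "b1"
  'c' x 1 => "c1"
  'a' x 1 => "a1"
  'c' x 2 => "c2"
Compressed: "c1a1b1c1a1c2"
Compressed length: 12

12


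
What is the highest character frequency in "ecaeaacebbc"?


Input: ecaeaacebbc
Character counts:
  'a': 3
  'b': 2
  'c': 3
  'e': 3
Maximum frequency: 3

3


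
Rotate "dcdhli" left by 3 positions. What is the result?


Input: "dcdhli", rotate left by 3
First 3 characters: "dcd"
Remaining characters: "hli"
Concatenate remaining + first: "hli" + "dcd" = "hlidcd"

hlidcd


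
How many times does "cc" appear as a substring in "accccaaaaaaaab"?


Searching for "cc" in "accccaaaaaaaab"
Scanning each position:
  Position 0: "ac" => no
  Position 1: "cc" => MATCH
  Position 2: "cc" => MATCH
  Position 3: "cc" => MATCH
  Position 4: "ca" => no
  Position 5: "aa" => no
  Position 6: "aa" => no
  Position 7: "aa" => no
  Position 8: "aa" => no
  Position 9: "aa" => no
  Position 10: "aa" => no
  Position 11: "aa" => no
  Position 12: "ab" => no
Total occurrences: 3

3


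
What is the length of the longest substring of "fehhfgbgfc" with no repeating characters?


Input: "fehhfgbgfc"
Sliding window (track last position of each char):
  Position 0 ('f'): window [0,0] length 1 -- new best
  Position 1 ('e'): window [0,1] length 2 -- new best
  Position 2 ('h'): window [0,2] length 3 -- new best
  Position 3 ('h'): repeat (last at 2), move window start to 3
  Position 3 ('h'): window [3,3] length 1
  Position 4 ('f'): window [3,4] length 2
  Position 5 ('g'): window [3,5] length 3
  Position 6 ('b'): window [3,6] length 4 -- new best
  Position 7 ('g'): repeat (last at 5), move window start to 6
  Position 7 ('g'): window [6,7] length 2
  Position 8 ('f'): window [6,8] length 3
  Position 9 ('c'): window [6,9] length 4
Longest substring with no repeats: "hfgb" with length 4

4


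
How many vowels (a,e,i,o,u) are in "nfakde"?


Input: nfakde
Checking each character:
  'n' at position 0: consonant
  'f' at position 1: consonant
  'a' at position 2: vowel (running total: 1)
  'k' at position 3: consonant
  'd' at position 4: consonant
  'e' at position 5: vowel (running total: 2)
Total vowels: 2

2


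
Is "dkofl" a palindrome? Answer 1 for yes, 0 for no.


Input: dkofl
Reversed: lfokd
  Compare pos 0 ('d') with pos 4 ('l'): MISMATCH
  Compare pos 1 ('k') with pos 3 ('f'): MISMATCH
Result: not a palindrome

0


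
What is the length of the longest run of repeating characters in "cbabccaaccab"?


Input: "cbabccaaccab"
Scanning for longest run:
  Position 1 ('b'): new char, reset run to 1
  Position 2 ('a'): new char, reset run to 1
  Position 3 ('b'): new char, reset run to 1
  Position 4 ('c'): new char, reset run to 1
  Position 5 ('c'): continues run of 'c', length=2
  Position 6 ('a'): new char, reset run to 1
  Position 7 ('a'): continues run of 'a', length=2
  Position 8 ('c'): new char, reset run to 1
  Position 9 ('c'): continues run of 'c', length=2
  Position 10 ('a'): new char, reset run to 1
  Position 11 ('b'): new char, reset run to 1
Longest run: 'c' with length 2

2


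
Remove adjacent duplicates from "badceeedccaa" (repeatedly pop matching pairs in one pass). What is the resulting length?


Input: badceeedccaa
Stack-based adjacent duplicate removal:
  Read 'b': push. Stack: b
  Read 'a': push. Stack: ba
  Read 'd': push. Stack: bad
  Read 'c': push. Stack: badc
  Read 'e': push. Stack: badce
  Read 'e': matches stack top 'e' => pop. Stack: badc
  Read 'e': push. Stack: badce
  Read 'd': push. Stack: badced
  Read 'c': push. Stack: badcedc
  Read 'c': matches stack top 'c' => pop. Stack: badced
  Read 'a': push. Stack: badceda
  Read 'a': matches stack top 'a' => pop. Stack: badced
Final stack: "badced" (length 6)

6


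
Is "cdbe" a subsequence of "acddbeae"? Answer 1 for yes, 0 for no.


Check if "cdbe" is a subsequence of "acddbeae"
Greedy scan:
  Position 0 ('a'): no match needed
  Position 1 ('c'): matches sub[0] = 'c'
  Position 2 ('d'): matches sub[1] = 'd'
  Position 3 ('d'): no match needed
  Position 4 ('b'): matches sub[2] = 'b'
  Position 5 ('e'): matches sub[3] = 'e'
  Position 6 ('a'): no match needed
  Position 7 ('e'): no match needed
All 4 characters matched => is a subsequence

1


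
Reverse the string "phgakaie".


Input: phgakaie
Reading characters right to left:
  Position 7: 'e'
  Position 6: 'i'
  Position 5: 'a'
  Position 4: 'k'
  Position 3: 'a'
  Position 2: 'g'
  Position 1: 'h'
  Position 0: 'p'
Reversed: eiakaghp

eiakaghp


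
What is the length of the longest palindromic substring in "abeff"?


Input: "abeff"
Checking substrings for palindromes:
  [3:5] "ff" (len 2) => palindrome
Longest palindromic substring: "ff" with length 2

2


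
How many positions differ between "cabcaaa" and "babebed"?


Comparing "cabcaaa" and "babebed" position by position:
  Position 0: 'c' vs 'b' => DIFFER
  Position 1: 'a' vs 'a' => same
  Position 2: 'b' vs 'b' => same
  Position 3: 'c' vs 'e' => DIFFER
  Position 4: 'a' vs 'b' => DIFFER
  Position 5: 'a' vs 'e' => DIFFER
  Position 6: 'a' vs 'd' => DIFFER
Positions that differ: 5

5


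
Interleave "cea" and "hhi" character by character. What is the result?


Interleaving "cea" and "hhi":
  Position 0: 'c' from first, 'h' from second => "ch"
  Position 1: 'e' from first, 'h' from second => "eh"
  Position 2: 'a' from first, 'i' from second => "ai"
Result: chehai

chehai


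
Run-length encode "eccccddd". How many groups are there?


Input: eccccddd
Scanning for consecutive runs:
  Group 1: 'e' x 1 (positions 0-0)
  Group 2: 'c' x 4 (positions 1-4)
  Group 3: 'd' x 3 (positions 5-7)
Total groups: 3

3


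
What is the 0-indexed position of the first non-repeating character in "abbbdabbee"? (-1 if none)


Input: abbbdabbee
Character frequencies:
  'a': 2
  'b': 5
  'd': 1
  'e': 2
Scanning left to right for freq == 1:
  Position 0 ('a'): freq=2, skip
  Position 1 ('b'): freq=5, skip
  Position 2 ('b'): freq=5, skip
  Position 3 ('b'): freq=5, skip
  Position 4 ('d'): unique! => answer = 4

4


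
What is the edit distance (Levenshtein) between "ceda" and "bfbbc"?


Computing edit distance: "ceda" -> "bfbbc"
DP table:
           b    f    b    b    c
      0    1    2    3    4    5
  c   1    1    2    3    4    4
  e   2    2    2    3    4    5
  d   3    3    3    3    4    5
  a   4    4    4    4    4    5
Edit distance = dp[4][5] = 5

5


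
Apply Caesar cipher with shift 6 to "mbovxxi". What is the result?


Caesar cipher: shift "mbovxxi" by 6
  'm' (pos 12) + 6 = pos 18 = 's'
  'b' (pos 1) + 6 = pos 7 = 'h'
  'o' (pos 14) + 6 = pos 20 = 'u'
  'v' (pos 21) + 6 = pos 1 = 'b'
  'x' (pos 23) + 6 = pos 3 = 'd'
  'x' (pos 23) + 6 = pos 3 = 'd'
  'i' (pos 8) + 6 = pos 14 = 'o'
Result: shubddo

shubddo


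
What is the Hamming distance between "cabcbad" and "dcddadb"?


Comparing "cabcbad" and "dcddadb" position by position:
  Position 0: 'c' vs 'd' => differ
  Position 1: 'a' vs 'c' => differ
  Position 2: 'b' vs 'd' => differ
  Position 3: 'c' vs 'd' => differ
  Position 4: 'b' vs 'a' => differ
  Position 5: 'a' vs 'd' => differ
  Position 6: 'd' vs 'b' => differ
Total differences (Hamming distance): 7

7


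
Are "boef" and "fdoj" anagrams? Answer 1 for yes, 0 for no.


Strings: "boef", "fdoj"
Sorted first:  befo
Sorted second: dfjo
Differ at position 0: 'b' vs 'd' => not anagrams

0


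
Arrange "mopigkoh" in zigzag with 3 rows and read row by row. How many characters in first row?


Zigzag "mopigkoh" into 3 rows:
Placing characters:
  'm' => row 0
  'o' => row 1
  'p' => row 2
  'i' => row 1
  'g' => row 0
  'k' => row 1
  'o' => row 2
  'h' => row 1
Rows:
  Row 0: "mg"
  Row 1: "oikh"
  Row 2: "po"
First row length: 2

2


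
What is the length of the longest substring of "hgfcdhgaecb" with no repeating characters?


Input: "hgfcdhgaecb"
Sliding window (track last position of each char):
  Position 0 ('h'): window [0,0] length 1 -- new best
  Position 1 ('g'): window [0,1] length 2 -- new best
  Position 2 ('f'): window [0,2] length 3 -- new best
  Position 3 ('c'): window [0,3] length 4 -- new best
  Position 4 ('d'): window [0,4] length 5 -- new best
  Position 5 ('h'): repeat (last at 0), move window start to 1
  Position 5 ('h'): window [1,5] length 5
  Position 6 ('g'): repeat (last at 1), move window start to 2
  Position 6 ('g'): window [2,6] length 5
  Position 7 ('a'): window [2,7] length 6 -- new best
  Position 8 ('e'): window [2,8] length 7 -- new best
  Position 9 ('c'): repeat (last at 3), move window start to 4
  Position 9 ('c'): window [4,9] length 6
  Position 10 ('b'): window [4,10] length 7
Longest substring with no repeats: "fcdhgae" with length 7

7


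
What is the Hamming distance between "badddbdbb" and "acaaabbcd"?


Comparing "badddbdbb" and "acaaabbcd" position by position:
  Position 0: 'b' vs 'a' => differ
  Position 1: 'a' vs 'c' => differ
  Position 2: 'd' vs 'a' => differ
  Position 3: 'd' vs 'a' => differ
  Position 4: 'd' vs 'a' => differ
  Position 5: 'b' vs 'b' => same
  Position 6: 'd' vs 'b' => differ
  Position 7: 'b' vs 'c' => differ
  Position 8: 'b' vs 'd' => differ
Total differences (Hamming distance): 8

8


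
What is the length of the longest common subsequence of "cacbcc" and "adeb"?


LCS of "cacbcc" and "adeb"
DP table:
           a    d    e    b
      0    0    0    0    0
  c   0    0    0    0    0
  a   0    1    1    1    1
  c   0    1    1    1    1
  b   0    1    1    1    2
  c   0    1    1    1    2
  c   0    1    1    1    2
LCS length = dp[6][4] = 2

2


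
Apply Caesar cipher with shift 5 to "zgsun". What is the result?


Caesar cipher: shift "zgsun" by 5
  'z' (pos 25) + 5 = pos 4 = 'e'
  'g' (pos 6) + 5 = pos 11 = 'l'
  's' (pos 18) + 5 = pos 23 = 'x'
  'u' (pos 20) + 5 = pos 25 = 'z'
  'n' (pos 13) + 5 = pos 18 = 's'
Result: elxzs

elxzs


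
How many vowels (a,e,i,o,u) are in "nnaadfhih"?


Input: nnaadfhih
Checking each character:
  'n' at position 0: consonant
  'n' at position 1: consonant
  'a' at position 2: vowel (running total: 1)
  'a' at position 3: vowel (running total: 2)
  'd' at position 4: consonant
  'f' at position 5: consonant
  'h' at position 6: consonant
  'i' at position 7: vowel (running total: 3)
  'h' at position 8: consonant
Total vowels: 3

3


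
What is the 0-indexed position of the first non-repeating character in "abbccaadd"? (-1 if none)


Input: abbccaadd
Character frequencies:
  'a': 3
  'b': 2
  'c': 2
  'd': 2
Scanning left to right for freq == 1:
  Position 0 ('a'): freq=3, skip
  Position 1 ('b'): freq=2, skip
  Position 2 ('b'): freq=2, skip
  Position 3 ('c'): freq=2, skip
  Position 4 ('c'): freq=2, skip
  Position 5 ('a'): freq=3, skip
  Position 6 ('a'): freq=3, skip
  Position 7 ('d'): freq=2, skip
  Position 8 ('d'): freq=2, skip
  No unique character found => answer = -1

-1


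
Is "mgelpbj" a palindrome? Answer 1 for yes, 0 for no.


Input: mgelpbj
Reversed: jbplegm
  Compare pos 0 ('m') with pos 6 ('j'): MISMATCH
  Compare pos 1 ('g') with pos 5 ('b'): MISMATCH
  Compare pos 2 ('e') with pos 4 ('p'): MISMATCH
Result: not a palindrome

0


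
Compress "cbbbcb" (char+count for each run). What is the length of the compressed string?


Input: cbbbcb
Runs:
  'c' x 1 => "c1"
  'b' x 3 => "b3"
  'c' x 1 => "c1"
  'b' x 1 => "b1"
Compressed: "c1b3c1b1"
Compressed length: 8

8


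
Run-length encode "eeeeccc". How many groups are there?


Input: eeeeccc
Scanning for consecutive runs:
  Group 1: 'e' x 4 (positions 0-3)
  Group 2: 'c' x 3 (positions 4-6)
Total groups: 2

2


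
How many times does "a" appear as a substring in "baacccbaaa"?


Searching for "a" in "baacccbaaa"
Scanning each position:
  Position 0: "b" => no
  Position 1: "a" => MATCH
  Position 2: "a" => MATCH
  Position 3: "c" => no
  Position 4: "c" => no
  Position 5: "c" => no
  Position 6: "b" => no
  Position 7: "a" => MATCH
  Position 8: "a" => MATCH
  Position 9: "a" => MATCH
Total occurrences: 5

5


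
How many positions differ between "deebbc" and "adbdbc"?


Comparing "deebbc" and "adbdbc" position by position:
  Position 0: 'd' vs 'a' => DIFFER
  Position 1: 'e' vs 'd' => DIFFER
  Position 2: 'e' vs 'b' => DIFFER
  Position 3: 'b' vs 'd' => DIFFER
  Position 4: 'b' vs 'b' => same
  Position 5: 'c' vs 'c' => same
Positions that differ: 4

4


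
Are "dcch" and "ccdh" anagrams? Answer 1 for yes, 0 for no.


Strings: "dcch", "ccdh"
Sorted first:  ccdh
Sorted second: ccdh
Sorted forms match => anagrams

1


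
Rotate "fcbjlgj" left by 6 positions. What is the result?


Input: "fcbjlgj", rotate left by 6
First 6 characters: "fcbjlg"
Remaining characters: "j"
Concatenate remaining + first: "j" + "fcbjlg" = "jfcbjlg"

jfcbjlg


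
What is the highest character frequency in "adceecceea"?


Input: adceecceea
Character counts:
  'a': 2
  'c': 3
  'd': 1
  'e': 4
Maximum frequency: 4

4


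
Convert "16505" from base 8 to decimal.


Input: "16505" in base 8
Positional expansion:
  Digit '1' (value 1) x 8^4 = 4096
  Digit '6' (value 6) x 8^3 = 3072
  Digit '5' (value 5) x 8^2 = 320
  Digit '0' (value 0) x 8^1 = 0
  Digit '5' (value 5) x 8^0 = 5
Sum = 7493

7493


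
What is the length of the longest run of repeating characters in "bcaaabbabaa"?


Input: "bcaaabbabaa"
Scanning for longest run:
  Position 1 ('c'): new char, reset run to 1
  Position 2 ('a'): new char, reset run to 1
  Position 3 ('a'): continues run of 'a', length=2
  Position 4 ('a'): continues run of 'a', length=3
  Position 5 ('b'): new char, reset run to 1
  Position 6 ('b'): continues run of 'b', length=2
  Position 7 ('a'): new char, reset run to 1
  Position 8 ('b'): new char, reset run to 1
  Position 9 ('a'): new char, reset run to 1
  Position 10 ('a'): continues run of 'a', length=2
Longest run: 'a' with length 3

3


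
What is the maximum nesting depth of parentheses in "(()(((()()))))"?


Input: "(()(((()()))))"
Tracking depth:
  Position 0 '(': depth becomes 1
  Position 1 '(': depth becomes 2
  Position 2 ')': depth becomes 1
  Position 3 '(': depth becomes 2
  Position 4 '(': depth becomes 3
  Position 5 '(': depth becomes 4
  Position 6 '(': depth becomes 5
  Position 7 ')': depth becomes 4
  Position 8 '(': depth becomes 5
  Position 9 ')': depth becomes 4
  Position 10 ')': depth becomes 3
  Position 11 ')': depth becomes 2
  Position 12 ')': depth becomes 1
  Position 13 ')': depth becomes 0
Maximum depth reached: 5

5


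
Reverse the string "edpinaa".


Input: edpinaa
Reading characters right to left:
  Position 6: 'a'
  Position 5: 'a'
  Position 4: 'n'
  Position 3: 'i'
  Position 2: 'p'
  Position 1: 'd'
  Position 0: 'e'
Reversed: aanipde

aanipde


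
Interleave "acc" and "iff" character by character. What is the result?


Interleaving "acc" and "iff":
  Position 0: 'a' from first, 'i' from second => "ai"
  Position 1: 'c' from first, 'f' from second => "cf"
  Position 2: 'c' from first, 'f' from second => "cf"
Result: aicfcf

aicfcf


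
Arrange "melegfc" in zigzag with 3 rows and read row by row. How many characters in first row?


Zigzag "melegfc" into 3 rows:
Placing characters:
  'm' => row 0
  'e' => row 1
  'l' => row 2
  'e' => row 1
  'g' => row 0
  'f' => row 1
  'c' => row 2
Rows:
  Row 0: "mg"
  Row 1: "eef"
  Row 2: "lc"
First row length: 2

2


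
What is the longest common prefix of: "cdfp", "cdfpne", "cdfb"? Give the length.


Words: cdfp, cdfpne, cdfb
  Position 0: all 'c' => match
  Position 1: all 'd' => match
  Position 2: all 'f' => match
  Position 3: ('p', 'p', 'b') => mismatch, stop
LCP = "cdf" (length 3)

3


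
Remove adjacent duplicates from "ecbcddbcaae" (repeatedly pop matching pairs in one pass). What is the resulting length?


Input: ecbcddbcaae
Stack-based adjacent duplicate removal:
  Read 'e': push. Stack: e
  Read 'c': push. Stack: ec
  Read 'b': push. Stack: ecb
  Read 'c': push. Stack: ecbc
  Read 'd': push. Stack: ecbcd
  Read 'd': matches stack top 'd' => pop. Stack: ecbc
  Read 'b': push. Stack: ecbcb
  Read 'c': push. Stack: ecbcbc
  Read 'a': push. Stack: ecbcbca
  Read 'a': matches stack top 'a' => pop. Stack: ecbcbc
  Read 'e': push. Stack: ecbcbce
Final stack: "ecbcbce" (length 7)

7


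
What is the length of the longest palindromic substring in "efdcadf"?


Input: "efdcadf"
Checking substrings for palindromes:
  No multi-char palindromic substrings found
Longest palindromic substring: "e" with length 1

1


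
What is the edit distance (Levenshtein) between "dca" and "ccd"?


Computing edit distance: "dca" -> "ccd"
DP table:
           c    c    d
      0    1    2    3
  d   1    1    2    2
  c   2    1    1    2
  a   3    2    2    2
Edit distance = dp[3][3] = 2

2


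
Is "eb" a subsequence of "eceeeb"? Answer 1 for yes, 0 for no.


Check if "eb" is a subsequence of "eceeeb"
Greedy scan:
  Position 0 ('e'): matches sub[0] = 'e'
  Position 1 ('c'): no match needed
  Position 2 ('e'): no match needed
  Position 3 ('e'): no match needed
  Position 4 ('e'): no match needed
  Position 5 ('b'): matches sub[1] = 'b'
All 2 characters matched => is a subsequence

1


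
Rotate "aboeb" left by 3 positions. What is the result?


Input: "aboeb", rotate left by 3
First 3 characters: "abo"
Remaining characters: "eb"
Concatenate remaining + first: "eb" + "abo" = "ebabo"

ebabo


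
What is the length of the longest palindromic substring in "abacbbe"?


Input: "abacbbe"
Checking substrings for palindromes:
  [0:3] "aba" (len 3) => palindrome
  [4:6] "bb" (len 2) => palindrome
Longest palindromic substring: "aba" with length 3

3


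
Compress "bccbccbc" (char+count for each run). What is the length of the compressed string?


Input: bccbccbc
Runs:
  'b' x 1 => "b1"
  'c' x 2 => "c2"
  'b' x 1 => "b1"
  'c' x 2 => "c2"
  'b' x 1 => "b1"
  'c' x 1 => "c1"
Compressed: "b1c2b1c2b1c1"
Compressed length: 12

12


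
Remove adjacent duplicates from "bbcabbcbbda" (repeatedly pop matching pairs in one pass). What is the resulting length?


Input: bbcabbcbbda
Stack-based adjacent duplicate removal:
  Read 'b': push. Stack: b
  Read 'b': matches stack top 'b' => pop. Stack: (empty)
  Read 'c': push. Stack: c
  Read 'a': push. Stack: ca
  Read 'b': push. Stack: cab
  Read 'b': matches stack top 'b' => pop. Stack: ca
  Read 'c': push. Stack: cac
  Read 'b': push. Stack: cacb
  Read 'b': matches stack top 'b' => pop. Stack: cac
  Read 'd': push. Stack: cacd
  Read 'a': push. Stack: cacda
Final stack: "cacda" (length 5)

5


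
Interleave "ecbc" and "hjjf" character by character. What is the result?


Interleaving "ecbc" and "hjjf":
  Position 0: 'e' from first, 'h' from second => "eh"
  Position 1: 'c' from first, 'j' from second => "cj"
  Position 2: 'b' from first, 'j' from second => "bj"
  Position 3: 'c' from first, 'f' from second => "cf"
Result: ehcjbjcf

ehcjbjcf


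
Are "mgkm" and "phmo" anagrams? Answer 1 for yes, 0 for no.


Strings: "mgkm", "phmo"
Sorted first:  gkmm
Sorted second: hmop
Differ at position 0: 'g' vs 'h' => not anagrams

0


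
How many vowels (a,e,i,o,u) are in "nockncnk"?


Input: nockncnk
Checking each character:
  'n' at position 0: consonant
  'o' at position 1: vowel (running total: 1)
  'c' at position 2: consonant
  'k' at position 3: consonant
  'n' at position 4: consonant
  'c' at position 5: consonant
  'n' at position 6: consonant
  'k' at position 7: consonant
Total vowels: 1

1


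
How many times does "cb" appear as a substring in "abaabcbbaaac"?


Searching for "cb" in "abaabcbbaaac"
Scanning each position:
  Position 0: "ab" => no
  Position 1: "ba" => no
  Position 2: "aa" => no
  Position 3: "ab" => no
  Position 4: "bc" => no
  Position 5: "cb" => MATCH
  Position 6: "bb" => no
  Position 7: "ba" => no
  Position 8: "aa" => no
  Position 9: "aa" => no
  Position 10: "ac" => no
Total occurrences: 1

1


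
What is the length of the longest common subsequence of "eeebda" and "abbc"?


LCS of "eeebda" and "abbc"
DP table:
           a    b    b    c
      0    0    0    0    0
  e   0    0    0    0    0
  e   0    0    0    0    0
  e   0    0    0    0    0
  b   0    0    1    1    1
  d   0    0    1    1    1
  a   0    1    1    1    1
LCS length = dp[6][4] = 1

1


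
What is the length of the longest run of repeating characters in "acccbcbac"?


Input: "acccbcbac"
Scanning for longest run:
  Position 1 ('c'): new char, reset run to 1
  Position 2 ('c'): continues run of 'c', length=2
  Position 3 ('c'): continues run of 'c', length=3
  Position 4 ('b'): new char, reset run to 1
  Position 5 ('c'): new char, reset run to 1
  Position 6 ('b'): new char, reset run to 1
  Position 7 ('a'): new char, reset run to 1
  Position 8 ('c'): new char, reset run to 1
Longest run: 'c' with length 3

3


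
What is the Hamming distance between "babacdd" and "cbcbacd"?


Comparing "babacdd" and "cbcbacd" position by position:
  Position 0: 'b' vs 'c' => differ
  Position 1: 'a' vs 'b' => differ
  Position 2: 'b' vs 'c' => differ
  Position 3: 'a' vs 'b' => differ
  Position 4: 'c' vs 'a' => differ
  Position 5: 'd' vs 'c' => differ
  Position 6: 'd' vs 'd' => same
Total differences (Hamming distance): 6

6


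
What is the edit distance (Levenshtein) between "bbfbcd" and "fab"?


Computing edit distance: "bbfbcd" -> "fab"
DP table:
           f    a    b
      0    1    2    3
  b   1    1    2    2
  b   2    2    2    2
  f   3    2    3    3
  b   4    3    3    3
  c   5    4    4    4
  d   6    5    5    5
Edit distance = dp[6][3] = 5

5


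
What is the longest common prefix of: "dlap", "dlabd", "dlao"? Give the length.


Words: dlap, dlabd, dlao
  Position 0: all 'd' => match
  Position 1: all 'l' => match
  Position 2: all 'a' => match
  Position 3: ('p', 'b', 'o') => mismatch, stop
LCP = "dla" (length 3)

3


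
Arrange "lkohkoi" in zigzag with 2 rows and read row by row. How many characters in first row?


Zigzag "lkohkoi" into 2 rows:
Placing characters:
  'l' => row 0
  'k' => row 1
  'o' => row 0
  'h' => row 1
  'k' => row 0
  'o' => row 1
  'i' => row 0
Rows:
  Row 0: "loki"
  Row 1: "kho"
First row length: 4

4


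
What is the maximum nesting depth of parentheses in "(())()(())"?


Input: "(())()(())"
Tracking depth:
  Position 0 '(': depth becomes 1
  Position 1 '(': depth becomes 2
  Position 2 ')': depth becomes 1
  Position 3 ')': depth becomes 0
  Position 4 '(': depth becomes 1
  Position 5 ')': depth becomes 0
  Position 6 '(': depth becomes 1
  Position 7 '(': depth becomes 2
  Position 8 ')': depth becomes 1
  Position 9 ')': depth becomes 0
Maximum depth reached: 2

2


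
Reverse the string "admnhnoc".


Input: admnhnoc
Reading characters right to left:
  Position 7: 'c'
  Position 6: 'o'
  Position 5: 'n'
  Position 4: 'h'
  Position 3: 'n'
  Position 2: 'm'
  Position 1: 'd'
  Position 0: 'a'
Reversed: conhnmda

conhnmda


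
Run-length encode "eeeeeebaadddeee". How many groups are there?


Input: eeeeeebaadddeee
Scanning for consecutive runs:
  Group 1: 'e' x 6 (positions 0-5)
  Group 2: 'b' x 1 (positions 6-6)
  Group 3: 'a' x 2 (positions 7-8)
  Group 4: 'd' x 3 (positions 9-11)
  Group 5: 'e' x 3 (positions 12-14)
Total groups: 5

5


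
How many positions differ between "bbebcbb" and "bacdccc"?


Comparing "bbebcbb" and "bacdccc" position by position:
  Position 0: 'b' vs 'b' => same
  Position 1: 'b' vs 'a' => DIFFER
  Position 2: 'e' vs 'c' => DIFFER
  Position 3: 'b' vs 'd' => DIFFER
  Position 4: 'c' vs 'c' => same
  Position 5: 'b' vs 'c' => DIFFER
  Position 6: 'b' vs 'c' => DIFFER
Positions that differ: 5

5


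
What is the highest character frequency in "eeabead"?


Input: eeabead
Character counts:
  'a': 2
  'b': 1
  'd': 1
  'e': 3
Maximum frequency: 3

3


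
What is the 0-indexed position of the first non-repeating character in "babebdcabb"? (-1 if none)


Input: babebdcabb
Character frequencies:
  'a': 2
  'b': 5
  'c': 1
  'd': 1
  'e': 1
Scanning left to right for freq == 1:
  Position 0 ('b'): freq=5, skip
  Position 1 ('a'): freq=2, skip
  Position 2 ('b'): freq=5, skip
  Position 3 ('e'): unique! => answer = 3

3


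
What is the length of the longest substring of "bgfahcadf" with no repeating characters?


Input: "bgfahcadf"
Sliding window (track last position of each char):
  Position 0 ('b'): window [0,0] length 1 -- new best
  Position 1 ('g'): window [0,1] length 2 -- new best
  Position 2 ('f'): window [0,2] length 3 -- new best
  Position 3 ('a'): window [0,3] length 4 -- new best
  Position 4 ('h'): window [0,4] length 5 -- new best
  Position 5 ('c'): window [0,5] length 6 -- new best
  Position 6 ('a'): repeat (last at 3), move window start to 4
  Position 6 ('a'): window [4,6] length 3
  Position 7 ('d'): window [4,7] length 4
  Position 8 ('f'): window [4,8] length 5
Longest substring with no repeats: "bgfahc" with length 6

6


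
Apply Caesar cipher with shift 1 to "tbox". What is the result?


Caesar cipher: shift "tbox" by 1
  't' (pos 19) + 1 = pos 20 = 'u'
  'b' (pos 1) + 1 = pos 2 = 'c'
  'o' (pos 14) + 1 = pos 15 = 'p'
  'x' (pos 23) + 1 = pos 24 = 'y'
Result: ucpy

ucpy


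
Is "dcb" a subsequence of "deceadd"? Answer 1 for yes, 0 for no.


Check if "dcb" is a subsequence of "deceadd"
Greedy scan:
  Position 0 ('d'): matches sub[0] = 'd'
  Position 1 ('e'): no match needed
  Position 2 ('c'): matches sub[1] = 'c'
  Position 3 ('e'): no match needed
  Position 4 ('a'): no match needed
  Position 5 ('d'): no match needed
  Position 6 ('d'): no match needed
Only matched 2/3 characters => not a subsequence

0


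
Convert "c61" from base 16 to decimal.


Input: "c61" in base 16
Positional expansion:
  Digit 'c' (value 12) x 16^2 = 3072
  Digit '6' (value 6) x 16^1 = 96
  Digit '1' (value 1) x 16^0 = 1
Sum = 3169

3169


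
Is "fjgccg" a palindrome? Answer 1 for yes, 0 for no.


Input: fjgccg
Reversed: gccgjf
  Compare pos 0 ('f') with pos 5 ('g'): MISMATCH
  Compare pos 1 ('j') with pos 4 ('c'): MISMATCH
  Compare pos 2 ('g') with pos 3 ('c'): MISMATCH
Result: not a palindrome

0


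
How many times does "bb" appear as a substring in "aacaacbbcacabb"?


Searching for "bb" in "aacaacbbcacabb"
Scanning each position:
  Position 0: "aa" => no
  Position 1: "ac" => no
  Position 2: "ca" => no
  Position 3: "aa" => no
  Position 4: "ac" => no
  Position 5: "cb" => no
  Position 6: "bb" => MATCH
  Position 7: "bc" => no
  Position 8: "ca" => no
  Position 9: "ac" => no
  Position 10: "ca" => no
  Position 11: "ab" => no
  Position 12: "bb" => MATCH
Total occurrences: 2

2


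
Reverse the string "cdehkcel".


Input: cdehkcel
Reading characters right to left:
  Position 7: 'l'
  Position 6: 'e'
  Position 5: 'c'
  Position 4: 'k'
  Position 3: 'h'
  Position 2: 'e'
  Position 1: 'd'
  Position 0: 'c'
Reversed: leckhedc

leckhedc
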